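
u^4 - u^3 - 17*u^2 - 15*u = u*(u - 5)*(u + 1)*(u + 3)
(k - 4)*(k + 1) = k^2 - 3*k - 4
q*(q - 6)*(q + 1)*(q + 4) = q^4 - q^3 - 26*q^2 - 24*q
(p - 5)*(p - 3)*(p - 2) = p^3 - 10*p^2 + 31*p - 30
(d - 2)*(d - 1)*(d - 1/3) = d^3 - 10*d^2/3 + 3*d - 2/3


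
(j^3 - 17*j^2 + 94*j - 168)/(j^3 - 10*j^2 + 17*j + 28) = (j - 6)/(j + 1)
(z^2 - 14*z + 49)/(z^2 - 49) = (z - 7)/(z + 7)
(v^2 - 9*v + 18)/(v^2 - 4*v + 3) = (v - 6)/(v - 1)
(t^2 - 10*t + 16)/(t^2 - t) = (t^2 - 10*t + 16)/(t*(t - 1))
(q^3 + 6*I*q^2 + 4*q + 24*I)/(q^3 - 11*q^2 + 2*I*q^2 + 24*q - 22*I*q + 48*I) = (q^2 + 4*I*q + 12)/(q^2 - 11*q + 24)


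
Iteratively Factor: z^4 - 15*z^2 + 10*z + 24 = (z + 1)*(z^3 - z^2 - 14*z + 24) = (z + 1)*(z + 4)*(z^2 - 5*z + 6) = (z - 2)*(z + 1)*(z + 4)*(z - 3)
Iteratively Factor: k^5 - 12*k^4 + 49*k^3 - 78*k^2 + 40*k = (k - 4)*(k^4 - 8*k^3 + 17*k^2 - 10*k) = (k - 4)*(k - 2)*(k^3 - 6*k^2 + 5*k) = (k - 5)*(k - 4)*(k - 2)*(k^2 - k) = k*(k - 5)*(k - 4)*(k - 2)*(k - 1)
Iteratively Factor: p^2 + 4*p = (p)*(p + 4)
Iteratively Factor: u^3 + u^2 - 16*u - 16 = (u - 4)*(u^2 + 5*u + 4) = (u - 4)*(u + 4)*(u + 1)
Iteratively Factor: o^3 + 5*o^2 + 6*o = (o + 3)*(o^2 + 2*o) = o*(o + 3)*(o + 2)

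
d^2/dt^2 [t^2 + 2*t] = 2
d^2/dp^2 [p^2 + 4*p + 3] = 2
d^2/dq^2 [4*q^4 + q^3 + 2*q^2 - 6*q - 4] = 48*q^2 + 6*q + 4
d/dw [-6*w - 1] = -6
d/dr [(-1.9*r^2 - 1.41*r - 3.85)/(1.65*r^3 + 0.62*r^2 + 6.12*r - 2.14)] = (3.135*r^4 + 4.653*r^3 + 8.3037*r^2 + 12.906*r + 26.5794)/(2.7225*r^6 + 2.046*r^5 + 20.5804*r^4 + 0.5268*r^3 + 34.8008*r^2 - 26.1936*r + 4.5796)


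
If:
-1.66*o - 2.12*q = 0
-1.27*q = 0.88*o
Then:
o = 0.00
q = 0.00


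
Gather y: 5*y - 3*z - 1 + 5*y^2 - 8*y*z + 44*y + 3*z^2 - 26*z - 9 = 5*y^2 + y*(49 - 8*z) + 3*z^2 - 29*z - 10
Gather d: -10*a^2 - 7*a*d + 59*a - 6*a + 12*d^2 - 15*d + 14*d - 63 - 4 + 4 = -10*a^2 + 53*a + 12*d^2 + d*(-7*a - 1) - 63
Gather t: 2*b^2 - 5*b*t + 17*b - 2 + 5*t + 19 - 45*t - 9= 2*b^2 + 17*b + t*(-5*b - 40) + 8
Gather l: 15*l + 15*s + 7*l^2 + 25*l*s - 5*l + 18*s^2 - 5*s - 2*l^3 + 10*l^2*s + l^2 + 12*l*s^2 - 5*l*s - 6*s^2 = -2*l^3 + l^2*(10*s + 8) + l*(12*s^2 + 20*s + 10) + 12*s^2 + 10*s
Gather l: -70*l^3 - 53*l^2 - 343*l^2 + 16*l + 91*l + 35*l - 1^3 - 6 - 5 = -70*l^3 - 396*l^2 + 142*l - 12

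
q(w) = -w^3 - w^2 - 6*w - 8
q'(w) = -3*w^2 - 2*w - 6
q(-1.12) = -1.13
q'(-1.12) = -7.52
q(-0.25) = -6.55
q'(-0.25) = -5.69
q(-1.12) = -1.13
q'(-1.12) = -7.52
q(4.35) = -135.34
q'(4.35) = -71.47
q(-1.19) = -0.59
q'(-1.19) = -7.87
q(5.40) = -227.02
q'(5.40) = -104.28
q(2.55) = -46.38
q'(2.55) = -30.61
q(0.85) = -14.44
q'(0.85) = -9.87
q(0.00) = -8.00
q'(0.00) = -6.00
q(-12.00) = 1648.00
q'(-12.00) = -414.00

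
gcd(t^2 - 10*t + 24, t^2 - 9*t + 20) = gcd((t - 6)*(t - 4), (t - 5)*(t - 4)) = t - 4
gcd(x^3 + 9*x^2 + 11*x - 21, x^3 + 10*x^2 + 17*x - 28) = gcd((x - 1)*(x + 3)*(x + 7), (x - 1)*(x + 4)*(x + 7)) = x^2 + 6*x - 7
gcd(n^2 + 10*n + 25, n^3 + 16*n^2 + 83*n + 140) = n + 5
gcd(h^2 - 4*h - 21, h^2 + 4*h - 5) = 1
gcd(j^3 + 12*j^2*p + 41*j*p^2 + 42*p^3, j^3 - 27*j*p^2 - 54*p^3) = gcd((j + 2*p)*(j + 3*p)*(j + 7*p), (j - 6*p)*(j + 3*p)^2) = j + 3*p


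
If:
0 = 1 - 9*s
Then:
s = 1/9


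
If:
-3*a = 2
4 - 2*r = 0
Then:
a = -2/3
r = 2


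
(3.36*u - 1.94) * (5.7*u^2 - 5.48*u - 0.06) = 19.152*u^3 - 29.4708*u^2 + 10.4296*u + 0.1164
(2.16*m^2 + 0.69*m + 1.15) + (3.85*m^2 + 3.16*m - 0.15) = 6.01*m^2 + 3.85*m + 1.0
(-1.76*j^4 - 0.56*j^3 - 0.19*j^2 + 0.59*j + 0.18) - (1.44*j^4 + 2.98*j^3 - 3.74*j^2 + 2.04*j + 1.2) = -3.2*j^4 - 3.54*j^3 + 3.55*j^2 - 1.45*j - 1.02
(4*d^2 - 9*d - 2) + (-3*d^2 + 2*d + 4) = d^2 - 7*d + 2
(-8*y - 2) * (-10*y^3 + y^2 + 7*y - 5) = 80*y^4 + 12*y^3 - 58*y^2 + 26*y + 10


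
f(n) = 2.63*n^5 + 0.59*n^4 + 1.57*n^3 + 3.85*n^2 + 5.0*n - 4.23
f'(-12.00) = 269191.16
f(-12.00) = -644416.71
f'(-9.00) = 84873.92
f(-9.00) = -152309.79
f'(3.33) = 1786.99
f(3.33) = 1262.54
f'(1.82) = 193.12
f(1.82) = 86.08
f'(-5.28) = 9968.51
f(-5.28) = -10488.43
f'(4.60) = 6257.65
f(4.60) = 5934.05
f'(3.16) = 1462.05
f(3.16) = 987.07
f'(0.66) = 15.31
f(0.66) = 1.64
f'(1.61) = 127.81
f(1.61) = 52.77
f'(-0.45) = 2.81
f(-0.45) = -5.87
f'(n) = 13.15*n^4 + 2.36*n^3 + 4.71*n^2 + 7.7*n + 5.0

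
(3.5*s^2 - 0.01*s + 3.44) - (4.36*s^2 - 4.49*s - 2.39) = -0.86*s^2 + 4.48*s + 5.83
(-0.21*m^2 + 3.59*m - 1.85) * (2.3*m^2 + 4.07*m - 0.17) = -0.483*m^4 + 7.4023*m^3 + 10.392*m^2 - 8.1398*m + 0.3145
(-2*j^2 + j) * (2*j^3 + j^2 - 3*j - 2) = -4*j^5 + 7*j^3 + j^2 - 2*j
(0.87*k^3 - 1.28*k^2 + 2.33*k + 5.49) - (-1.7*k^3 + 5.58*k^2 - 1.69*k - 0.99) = 2.57*k^3 - 6.86*k^2 + 4.02*k + 6.48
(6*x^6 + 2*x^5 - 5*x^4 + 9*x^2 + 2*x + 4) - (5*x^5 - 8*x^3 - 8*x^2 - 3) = 6*x^6 - 3*x^5 - 5*x^4 + 8*x^3 + 17*x^2 + 2*x + 7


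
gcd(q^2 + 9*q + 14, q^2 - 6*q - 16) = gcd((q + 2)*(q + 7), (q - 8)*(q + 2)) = q + 2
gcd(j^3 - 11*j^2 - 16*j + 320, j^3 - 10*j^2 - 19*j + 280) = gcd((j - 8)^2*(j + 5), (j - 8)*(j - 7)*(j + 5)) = j^2 - 3*j - 40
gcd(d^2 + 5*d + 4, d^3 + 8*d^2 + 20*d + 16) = d + 4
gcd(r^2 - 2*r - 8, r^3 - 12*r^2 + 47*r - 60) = r - 4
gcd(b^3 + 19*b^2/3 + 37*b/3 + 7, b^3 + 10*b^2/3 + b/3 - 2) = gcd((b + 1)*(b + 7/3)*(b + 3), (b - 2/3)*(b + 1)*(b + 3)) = b^2 + 4*b + 3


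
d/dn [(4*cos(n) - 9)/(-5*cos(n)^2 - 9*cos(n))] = (-20*sin(n) + 81*sin(n)/cos(n)^2 + 90*tan(n))/(5*cos(n) + 9)^2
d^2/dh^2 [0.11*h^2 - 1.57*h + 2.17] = 0.220000000000000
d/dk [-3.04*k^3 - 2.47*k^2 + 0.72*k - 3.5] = -9.12*k^2 - 4.94*k + 0.72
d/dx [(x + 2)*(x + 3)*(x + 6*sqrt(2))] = 3*x^2 + 10*x + 12*sqrt(2)*x + 6 + 30*sqrt(2)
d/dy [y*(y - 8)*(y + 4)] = 3*y^2 - 8*y - 32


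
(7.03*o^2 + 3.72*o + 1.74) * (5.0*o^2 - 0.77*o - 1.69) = 35.15*o^4 + 13.1869*o^3 - 6.0451*o^2 - 7.6266*o - 2.9406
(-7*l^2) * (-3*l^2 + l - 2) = 21*l^4 - 7*l^3 + 14*l^2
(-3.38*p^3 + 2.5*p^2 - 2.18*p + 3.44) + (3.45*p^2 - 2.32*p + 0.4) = -3.38*p^3 + 5.95*p^2 - 4.5*p + 3.84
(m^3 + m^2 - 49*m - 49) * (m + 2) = m^4 + 3*m^3 - 47*m^2 - 147*m - 98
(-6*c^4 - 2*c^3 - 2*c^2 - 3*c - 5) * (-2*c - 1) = 12*c^5 + 10*c^4 + 6*c^3 + 8*c^2 + 13*c + 5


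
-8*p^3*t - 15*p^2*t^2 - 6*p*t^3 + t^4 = t*(-8*p + t)*(p + t)^2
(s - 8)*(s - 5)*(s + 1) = s^3 - 12*s^2 + 27*s + 40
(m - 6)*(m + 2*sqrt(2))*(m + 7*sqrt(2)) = m^3 - 6*m^2 + 9*sqrt(2)*m^2 - 54*sqrt(2)*m + 28*m - 168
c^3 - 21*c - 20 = (c - 5)*(c + 1)*(c + 4)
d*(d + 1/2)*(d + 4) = d^3 + 9*d^2/2 + 2*d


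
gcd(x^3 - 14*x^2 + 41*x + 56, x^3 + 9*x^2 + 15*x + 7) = x + 1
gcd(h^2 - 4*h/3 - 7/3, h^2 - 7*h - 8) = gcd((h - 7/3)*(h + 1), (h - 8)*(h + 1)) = h + 1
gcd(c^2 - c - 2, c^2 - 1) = c + 1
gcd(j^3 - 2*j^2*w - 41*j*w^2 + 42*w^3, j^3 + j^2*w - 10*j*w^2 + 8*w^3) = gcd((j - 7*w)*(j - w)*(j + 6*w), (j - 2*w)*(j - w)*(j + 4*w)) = -j + w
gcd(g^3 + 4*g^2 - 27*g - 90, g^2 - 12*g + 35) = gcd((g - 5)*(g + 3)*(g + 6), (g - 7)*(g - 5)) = g - 5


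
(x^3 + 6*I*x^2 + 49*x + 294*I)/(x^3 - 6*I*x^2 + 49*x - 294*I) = (x + 6*I)/(x - 6*I)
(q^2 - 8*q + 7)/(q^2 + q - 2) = (q - 7)/(q + 2)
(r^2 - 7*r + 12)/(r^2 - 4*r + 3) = (r - 4)/(r - 1)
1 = 1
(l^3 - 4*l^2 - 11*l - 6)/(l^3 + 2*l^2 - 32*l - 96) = (l^2 + 2*l + 1)/(l^2 + 8*l + 16)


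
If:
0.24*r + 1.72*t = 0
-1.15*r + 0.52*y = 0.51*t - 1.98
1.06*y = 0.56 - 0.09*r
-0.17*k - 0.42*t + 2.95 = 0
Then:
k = 18.05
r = 2.01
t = -0.28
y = 0.36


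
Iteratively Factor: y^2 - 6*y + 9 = (y - 3)*(y - 3)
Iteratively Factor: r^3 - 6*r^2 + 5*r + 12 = (r + 1)*(r^2 - 7*r + 12) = (r - 3)*(r + 1)*(r - 4)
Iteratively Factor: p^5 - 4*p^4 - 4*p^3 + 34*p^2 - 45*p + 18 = (p - 3)*(p^4 - p^3 - 7*p^2 + 13*p - 6) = (p - 3)*(p - 1)*(p^3 - 7*p + 6) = (p - 3)*(p - 1)*(p + 3)*(p^2 - 3*p + 2) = (p - 3)*(p - 2)*(p - 1)*(p + 3)*(p - 1)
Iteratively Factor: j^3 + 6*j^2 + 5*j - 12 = (j + 3)*(j^2 + 3*j - 4) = (j + 3)*(j + 4)*(j - 1)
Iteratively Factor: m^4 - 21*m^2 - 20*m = (m + 1)*(m^3 - m^2 - 20*m) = (m - 5)*(m + 1)*(m^2 + 4*m) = m*(m - 5)*(m + 1)*(m + 4)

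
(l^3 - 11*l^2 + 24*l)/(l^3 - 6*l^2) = (l^2 - 11*l + 24)/(l*(l - 6))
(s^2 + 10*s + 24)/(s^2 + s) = (s^2 + 10*s + 24)/(s*(s + 1))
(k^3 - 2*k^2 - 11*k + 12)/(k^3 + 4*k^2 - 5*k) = (k^2 - k - 12)/(k*(k + 5))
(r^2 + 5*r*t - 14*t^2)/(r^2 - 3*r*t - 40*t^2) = (-r^2 - 5*r*t + 14*t^2)/(-r^2 + 3*r*t + 40*t^2)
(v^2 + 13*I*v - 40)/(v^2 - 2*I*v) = (v^2 + 13*I*v - 40)/(v*(v - 2*I))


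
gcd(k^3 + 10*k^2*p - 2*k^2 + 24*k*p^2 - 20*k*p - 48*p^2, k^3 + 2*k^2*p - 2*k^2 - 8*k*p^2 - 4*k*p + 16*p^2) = k^2 + 4*k*p - 2*k - 8*p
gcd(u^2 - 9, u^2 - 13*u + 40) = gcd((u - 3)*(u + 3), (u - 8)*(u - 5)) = 1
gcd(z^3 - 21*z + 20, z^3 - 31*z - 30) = z + 5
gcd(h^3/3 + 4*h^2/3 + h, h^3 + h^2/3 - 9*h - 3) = h + 3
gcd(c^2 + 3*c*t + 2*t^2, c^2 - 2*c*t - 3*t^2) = c + t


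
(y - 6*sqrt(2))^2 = y^2 - 12*sqrt(2)*y + 72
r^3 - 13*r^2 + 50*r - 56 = (r - 7)*(r - 4)*(r - 2)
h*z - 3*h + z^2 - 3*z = (h + z)*(z - 3)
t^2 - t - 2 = (t - 2)*(t + 1)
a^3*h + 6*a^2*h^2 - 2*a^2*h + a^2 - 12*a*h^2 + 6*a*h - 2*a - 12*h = (a - 2)*(a + 6*h)*(a*h + 1)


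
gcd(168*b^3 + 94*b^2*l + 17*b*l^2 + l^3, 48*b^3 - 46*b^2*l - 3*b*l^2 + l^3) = 6*b + l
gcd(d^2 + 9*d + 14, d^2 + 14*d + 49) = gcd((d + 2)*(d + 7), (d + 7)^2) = d + 7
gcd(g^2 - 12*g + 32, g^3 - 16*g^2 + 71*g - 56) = g - 8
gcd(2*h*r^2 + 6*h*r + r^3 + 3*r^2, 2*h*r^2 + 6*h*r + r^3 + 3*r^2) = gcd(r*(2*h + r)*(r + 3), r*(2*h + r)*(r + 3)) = 2*h*r^2 + 6*h*r + r^3 + 3*r^2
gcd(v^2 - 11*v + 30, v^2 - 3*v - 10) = v - 5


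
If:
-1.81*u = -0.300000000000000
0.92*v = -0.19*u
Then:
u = 0.17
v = -0.03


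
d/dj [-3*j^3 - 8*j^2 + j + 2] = -9*j^2 - 16*j + 1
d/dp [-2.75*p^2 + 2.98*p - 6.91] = 2.98 - 5.5*p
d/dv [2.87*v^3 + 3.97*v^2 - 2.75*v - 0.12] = 8.61*v^2 + 7.94*v - 2.75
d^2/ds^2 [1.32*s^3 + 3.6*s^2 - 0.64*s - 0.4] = 7.92*s + 7.2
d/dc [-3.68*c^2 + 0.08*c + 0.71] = 0.08 - 7.36*c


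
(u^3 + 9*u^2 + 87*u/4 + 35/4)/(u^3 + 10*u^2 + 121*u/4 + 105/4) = (2*u + 1)/(2*u + 3)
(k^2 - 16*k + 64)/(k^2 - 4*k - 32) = (k - 8)/(k + 4)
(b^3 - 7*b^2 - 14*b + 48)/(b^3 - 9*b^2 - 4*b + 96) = (b - 2)/(b - 4)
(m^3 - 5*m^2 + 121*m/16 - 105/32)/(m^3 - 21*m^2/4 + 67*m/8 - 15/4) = (m - 7/4)/(m - 2)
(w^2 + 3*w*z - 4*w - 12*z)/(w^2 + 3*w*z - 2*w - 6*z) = (w - 4)/(w - 2)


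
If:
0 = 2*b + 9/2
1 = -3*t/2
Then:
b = -9/4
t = -2/3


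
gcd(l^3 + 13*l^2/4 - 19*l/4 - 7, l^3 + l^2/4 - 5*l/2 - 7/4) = l^2 - 3*l/4 - 7/4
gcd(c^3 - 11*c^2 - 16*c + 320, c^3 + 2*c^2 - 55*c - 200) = c^2 - 3*c - 40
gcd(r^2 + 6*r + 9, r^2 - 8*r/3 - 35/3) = 1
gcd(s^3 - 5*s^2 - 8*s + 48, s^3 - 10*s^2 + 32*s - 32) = s^2 - 8*s + 16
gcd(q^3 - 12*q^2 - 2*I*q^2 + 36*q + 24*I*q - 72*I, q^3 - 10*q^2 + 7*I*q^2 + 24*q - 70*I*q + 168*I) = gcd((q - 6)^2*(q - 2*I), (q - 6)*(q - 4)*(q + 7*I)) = q - 6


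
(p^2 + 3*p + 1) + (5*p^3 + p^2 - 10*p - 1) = 5*p^3 + 2*p^2 - 7*p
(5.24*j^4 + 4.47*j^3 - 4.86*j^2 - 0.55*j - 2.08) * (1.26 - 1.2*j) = -6.288*j^5 + 1.2384*j^4 + 11.4642*j^3 - 5.4636*j^2 + 1.803*j - 2.6208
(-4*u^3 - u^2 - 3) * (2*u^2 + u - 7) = -8*u^5 - 6*u^4 + 27*u^3 + u^2 - 3*u + 21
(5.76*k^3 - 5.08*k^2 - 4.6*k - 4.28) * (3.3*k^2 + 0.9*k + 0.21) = 19.008*k^5 - 11.58*k^4 - 18.5424*k^3 - 19.3308*k^2 - 4.818*k - 0.8988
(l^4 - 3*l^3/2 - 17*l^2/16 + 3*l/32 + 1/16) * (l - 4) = l^5 - 11*l^4/2 + 79*l^3/16 + 139*l^2/32 - 5*l/16 - 1/4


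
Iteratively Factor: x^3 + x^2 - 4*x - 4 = (x + 2)*(x^2 - x - 2) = (x + 1)*(x + 2)*(x - 2)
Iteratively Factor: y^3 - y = (y)*(y^2 - 1) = y*(y + 1)*(y - 1)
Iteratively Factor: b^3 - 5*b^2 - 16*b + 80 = (b - 4)*(b^2 - b - 20) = (b - 4)*(b + 4)*(b - 5)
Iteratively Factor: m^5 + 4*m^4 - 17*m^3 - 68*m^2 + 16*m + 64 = (m + 4)*(m^4 - 17*m^2 + 16) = (m - 1)*(m + 4)*(m^3 + m^2 - 16*m - 16) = (m - 4)*(m - 1)*(m + 4)*(m^2 + 5*m + 4) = (m - 4)*(m - 1)*(m + 1)*(m + 4)*(m + 4)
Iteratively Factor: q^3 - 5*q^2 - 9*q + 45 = (q - 3)*(q^2 - 2*q - 15) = (q - 3)*(q + 3)*(q - 5)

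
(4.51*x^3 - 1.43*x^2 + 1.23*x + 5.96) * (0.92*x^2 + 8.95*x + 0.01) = 4.1492*x^5 + 39.0489*x^4 - 11.6218*x^3 + 16.4774*x^2 + 53.3543*x + 0.0596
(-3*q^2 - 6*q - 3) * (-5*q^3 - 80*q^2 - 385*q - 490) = 15*q^5 + 270*q^4 + 1650*q^3 + 4020*q^2 + 4095*q + 1470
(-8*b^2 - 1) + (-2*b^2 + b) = -10*b^2 + b - 1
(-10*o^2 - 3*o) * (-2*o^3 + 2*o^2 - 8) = 20*o^5 - 14*o^4 - 6*o^3 + 80*o^2 + 24*o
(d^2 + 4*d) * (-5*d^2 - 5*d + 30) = -5*d^4 - 25*d^3 + 10*d^2 + 120*d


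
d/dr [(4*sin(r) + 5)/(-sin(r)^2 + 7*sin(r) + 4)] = (4*sin(r)^2 + 10*sin(r) - 19)*cos(r)/(sin(r)^2 - 7*sin(r) - 4)^2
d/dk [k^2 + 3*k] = 2*k + 3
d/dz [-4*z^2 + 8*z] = 8 - 8*z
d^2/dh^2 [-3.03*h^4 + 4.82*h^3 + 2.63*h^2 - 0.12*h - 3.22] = -36.36*h^2 + 28.92*h + 5.26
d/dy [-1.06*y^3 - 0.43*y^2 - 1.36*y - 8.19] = -3.18*y^2 - 0.86*y - 1.36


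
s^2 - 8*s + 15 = (s - 5)*(s - 3)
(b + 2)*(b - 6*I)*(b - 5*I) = b^3 + 2*b^2 - 11*I*b^2 - 30*b - 22*I*b - 60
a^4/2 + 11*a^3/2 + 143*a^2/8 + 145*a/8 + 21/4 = (a/2 + 1/2)*(a + 1/2)*(a + 7/2)*(a + 6)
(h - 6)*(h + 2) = h^2 - 4*h - 12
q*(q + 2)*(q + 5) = q^3 + 7*q^2 + 10*q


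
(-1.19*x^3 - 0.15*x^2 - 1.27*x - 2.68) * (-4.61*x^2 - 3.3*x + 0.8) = 5.4859*x^5 + 4.6185*x^4 + 5.3977*x^3 + 16.4258*x^2 + 7.828*x - 2.144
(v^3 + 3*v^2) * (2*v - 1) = 2*v^4 + 5*v^3 - 3*v^2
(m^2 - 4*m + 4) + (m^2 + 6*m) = 2*m^2 + 2*m + 4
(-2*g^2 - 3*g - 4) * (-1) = 2*g^2 + 3*g + 4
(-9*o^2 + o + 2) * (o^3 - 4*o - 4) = -9*o^5 + o^4 + 38*o^3 + 32*o^2 - 12*o - 8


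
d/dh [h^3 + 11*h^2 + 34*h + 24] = 3*h^2 + 22*h + 34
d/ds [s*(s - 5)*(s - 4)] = 3*s^2 - 18*s + 20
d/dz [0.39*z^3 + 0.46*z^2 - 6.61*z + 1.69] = 1.17*z^2 + 0.92*z - 6.61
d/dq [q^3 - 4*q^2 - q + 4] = 3*q^2 - 8*q - 1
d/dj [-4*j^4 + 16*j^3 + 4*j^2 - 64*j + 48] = -16*j^3 + 48*j^2 + 8*j - 64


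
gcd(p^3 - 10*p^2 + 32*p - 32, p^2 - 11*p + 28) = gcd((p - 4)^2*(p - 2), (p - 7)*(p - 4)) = p - 4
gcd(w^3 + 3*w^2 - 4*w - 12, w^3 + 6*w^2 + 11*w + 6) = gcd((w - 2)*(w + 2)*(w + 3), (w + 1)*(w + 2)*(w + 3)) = w^2 + 5*w + 6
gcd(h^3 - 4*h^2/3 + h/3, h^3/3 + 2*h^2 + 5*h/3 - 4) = h - 1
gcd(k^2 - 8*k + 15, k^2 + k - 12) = k - 3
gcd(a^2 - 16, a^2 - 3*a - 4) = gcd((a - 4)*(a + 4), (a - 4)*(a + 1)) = a - 4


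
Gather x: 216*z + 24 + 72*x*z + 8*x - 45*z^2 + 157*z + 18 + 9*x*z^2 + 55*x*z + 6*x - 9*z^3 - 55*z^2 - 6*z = x*(9*z^2 + 127*z + 14) - 9*z^3 - 100*z^2 + 367*z + 42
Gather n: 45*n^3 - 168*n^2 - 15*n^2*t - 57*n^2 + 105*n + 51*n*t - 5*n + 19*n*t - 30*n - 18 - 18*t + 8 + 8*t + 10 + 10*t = 45*n^3 + n^2*(-15*t - 225) + n*(70*t + 70)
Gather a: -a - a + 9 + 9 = 18 - 2*a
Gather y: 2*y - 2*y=0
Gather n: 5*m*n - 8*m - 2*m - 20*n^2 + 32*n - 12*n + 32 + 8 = -10*m - 20*n^2 + n*(5*m + 20) + 40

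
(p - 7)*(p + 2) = p^2 - 5*p - 14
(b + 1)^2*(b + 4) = b^3 + 6*b^2 + 9*b + 4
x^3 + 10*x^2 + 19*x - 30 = (x - 1)*(x + 5)*(x + 6)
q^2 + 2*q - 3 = (q - 1)*(q + 3)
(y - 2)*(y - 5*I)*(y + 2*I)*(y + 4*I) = y^4 - 2*y^3 + I*y^3 + 22*y^2 - 2*I*y^2 - 44*y + 40*I*y - 80*I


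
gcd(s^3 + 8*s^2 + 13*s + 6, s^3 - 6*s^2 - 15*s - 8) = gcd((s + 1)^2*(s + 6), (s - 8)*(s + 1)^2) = s^2 + 2*s + 1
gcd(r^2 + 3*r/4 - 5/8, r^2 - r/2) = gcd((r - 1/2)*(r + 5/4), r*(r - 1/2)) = r - 1/2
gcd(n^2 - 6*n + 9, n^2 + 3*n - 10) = 1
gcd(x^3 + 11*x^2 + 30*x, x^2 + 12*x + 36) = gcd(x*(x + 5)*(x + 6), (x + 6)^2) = x + 6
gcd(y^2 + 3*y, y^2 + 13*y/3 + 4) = y + 3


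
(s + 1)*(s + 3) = s^2 + 4*s + 3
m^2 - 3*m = m*(m - 3)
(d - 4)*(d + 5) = d^2 + d - 20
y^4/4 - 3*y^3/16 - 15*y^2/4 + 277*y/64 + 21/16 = (y/4 + 1)*(y - 7/2)*(y - 3/2)*(y + 1/4)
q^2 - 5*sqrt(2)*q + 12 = (q - 3*sqrt(2))*(q - 2*sqrt(2))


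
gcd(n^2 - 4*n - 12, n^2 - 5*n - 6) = n - 6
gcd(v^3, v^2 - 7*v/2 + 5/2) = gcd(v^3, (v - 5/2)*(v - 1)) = 1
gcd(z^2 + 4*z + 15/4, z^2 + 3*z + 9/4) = z + 3/2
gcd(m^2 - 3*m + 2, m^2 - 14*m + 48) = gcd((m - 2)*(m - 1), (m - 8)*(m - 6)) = 1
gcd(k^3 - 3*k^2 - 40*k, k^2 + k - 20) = k + 5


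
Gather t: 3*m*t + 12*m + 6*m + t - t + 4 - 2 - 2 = 3*m*t + 18*m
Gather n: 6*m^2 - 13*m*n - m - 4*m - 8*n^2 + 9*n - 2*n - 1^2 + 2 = 6*m^2 - 5*m - 8*n^2 + n*(7 - 13*m) + 1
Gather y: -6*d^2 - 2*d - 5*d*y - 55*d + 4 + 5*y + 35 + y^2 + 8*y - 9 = -6*d^2 - 57*d + y^2 + y*(13 - 5*d) + 30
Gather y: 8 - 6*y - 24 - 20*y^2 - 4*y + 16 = -20*y^2 - 10*y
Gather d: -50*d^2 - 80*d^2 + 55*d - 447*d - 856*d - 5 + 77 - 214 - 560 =-130*d^2 - 1248*d - 702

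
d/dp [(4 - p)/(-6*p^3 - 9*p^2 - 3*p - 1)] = (-12*p^3 + 63*p^2 + 72*p + 13)/(36*p^6 + 108*p^5 + 117*p^4 + 66*p^3 + 27*p^2 + 6*p + 1)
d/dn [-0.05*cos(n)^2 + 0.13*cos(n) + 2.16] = (0.1*cos(n) - 0.13)*sin(n)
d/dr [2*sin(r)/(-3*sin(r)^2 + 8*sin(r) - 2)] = 2*(3*sin(r)^2 - 2)*cos(r)/(3*sin(r)^2 - 8*sin(r) + 2)^2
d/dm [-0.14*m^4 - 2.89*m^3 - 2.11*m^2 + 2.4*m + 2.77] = -0.56*m^3 - 8.67*m^2 - 4.22*m + 2.4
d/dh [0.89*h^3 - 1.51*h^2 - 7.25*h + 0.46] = 2.67*h^2 - 3.02*h - 7.25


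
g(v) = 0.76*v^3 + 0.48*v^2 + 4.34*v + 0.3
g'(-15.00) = 502.94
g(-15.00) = -2521.80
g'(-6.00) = 80.66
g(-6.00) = -172.62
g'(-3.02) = 22.24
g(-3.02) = -29.36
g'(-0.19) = 4.24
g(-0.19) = -0.51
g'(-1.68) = 9.16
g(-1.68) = -9.24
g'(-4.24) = 41.26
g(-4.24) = -67.40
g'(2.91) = 26.44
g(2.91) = 35.72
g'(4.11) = 46.80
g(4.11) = 79.01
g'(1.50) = 10.91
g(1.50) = 10.46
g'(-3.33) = 26.43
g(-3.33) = -36.89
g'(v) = 2.28*v^2 + 0.96*v + 4.34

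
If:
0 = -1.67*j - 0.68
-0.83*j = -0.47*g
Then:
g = -0.72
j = -0.41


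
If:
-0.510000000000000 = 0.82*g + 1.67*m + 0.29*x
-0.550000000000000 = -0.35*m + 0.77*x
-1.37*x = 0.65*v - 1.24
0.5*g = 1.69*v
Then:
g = -25.50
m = 11.44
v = -7.55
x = 4.49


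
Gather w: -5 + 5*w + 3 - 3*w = 2*w - 2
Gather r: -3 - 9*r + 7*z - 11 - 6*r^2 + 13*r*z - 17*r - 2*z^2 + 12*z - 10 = -6*r^2 + r*(13*z - 26) - 2*z^2 + 19*z - 24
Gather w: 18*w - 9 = 18*w - 9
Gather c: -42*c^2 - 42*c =-42*c^2 - 42*c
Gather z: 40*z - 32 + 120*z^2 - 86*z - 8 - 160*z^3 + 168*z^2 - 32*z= -160*z^3 + 288*z^2 - 78*z - 40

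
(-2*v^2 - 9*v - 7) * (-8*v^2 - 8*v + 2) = 16*v^4 + 88*v^3 + 124*v^2 + 38*v - 14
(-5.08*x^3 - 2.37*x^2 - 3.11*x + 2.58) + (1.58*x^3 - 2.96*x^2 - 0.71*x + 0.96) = -3.5*x^3 - 5.33*x^2 - 3.82*x + 3.54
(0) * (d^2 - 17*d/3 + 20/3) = 0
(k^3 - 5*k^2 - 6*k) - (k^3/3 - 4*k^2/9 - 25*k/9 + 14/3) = 2*k^3/3 - 41*k^2/9 - 29*k/9 - 14/3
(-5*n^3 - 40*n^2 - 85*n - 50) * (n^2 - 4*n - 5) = -5*n^5 - 20*n^4 + 100*n^3 + 490*n^2 + 625*n + 250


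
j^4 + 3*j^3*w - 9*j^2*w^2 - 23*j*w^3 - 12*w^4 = (j - 3*w)*(j + w)^2*(j + 4*w)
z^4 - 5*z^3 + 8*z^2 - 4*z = z*(z - 2)^2*(z - 1)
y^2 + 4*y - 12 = (y - 2)*(y + 6)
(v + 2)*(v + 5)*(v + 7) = v^3 + 14*v^2 + 59*v + 70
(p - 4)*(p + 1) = p^2 - 3*p - 4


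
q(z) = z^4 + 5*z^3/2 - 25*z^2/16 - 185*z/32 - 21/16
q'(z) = 4*z^3 + 15*z^2/2 - 25*z/8 - 185/32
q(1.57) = 1.51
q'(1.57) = 23.28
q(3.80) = 299.85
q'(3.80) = 310.13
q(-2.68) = 6.42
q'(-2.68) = -20.53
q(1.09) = -4.82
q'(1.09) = 4.90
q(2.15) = 25.25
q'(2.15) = 61.92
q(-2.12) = 0.30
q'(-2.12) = -3.56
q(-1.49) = 0.49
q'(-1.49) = 2.29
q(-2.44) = 2.62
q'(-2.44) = -11.61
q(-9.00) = 4662.66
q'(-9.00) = -2286.16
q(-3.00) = 15.47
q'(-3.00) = -36.91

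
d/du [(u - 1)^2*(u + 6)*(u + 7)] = 4*u^3 + 33*u^2 + 34*u - 71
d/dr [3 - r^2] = -2*r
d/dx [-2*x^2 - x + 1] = -4*x - 1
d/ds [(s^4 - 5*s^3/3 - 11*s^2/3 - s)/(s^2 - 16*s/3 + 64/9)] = 3*(18*s^4 - 111*s^3 + 120*s^2 + 185*s + 24)/(27*s^3 - 216*s^2 + 576*s - 512)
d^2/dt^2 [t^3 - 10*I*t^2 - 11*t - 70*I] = 6*t - 20*I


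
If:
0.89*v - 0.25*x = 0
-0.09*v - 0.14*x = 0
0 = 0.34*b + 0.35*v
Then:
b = 0.00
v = 0.00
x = 0.00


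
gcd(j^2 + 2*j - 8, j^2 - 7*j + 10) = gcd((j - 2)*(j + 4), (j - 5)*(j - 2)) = j - 2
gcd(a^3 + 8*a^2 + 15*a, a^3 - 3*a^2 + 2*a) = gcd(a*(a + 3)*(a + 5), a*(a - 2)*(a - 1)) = a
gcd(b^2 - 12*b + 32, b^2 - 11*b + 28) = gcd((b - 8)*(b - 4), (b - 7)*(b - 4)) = b - 4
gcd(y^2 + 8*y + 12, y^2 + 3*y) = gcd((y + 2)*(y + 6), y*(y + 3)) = 1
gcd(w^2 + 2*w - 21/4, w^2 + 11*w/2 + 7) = w + 7/2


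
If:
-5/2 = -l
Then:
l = 5/2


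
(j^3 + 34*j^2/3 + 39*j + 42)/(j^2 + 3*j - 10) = (j^3 + 34*j^2/3 + 39*j + 42)/(j^2 + 3*j - 10)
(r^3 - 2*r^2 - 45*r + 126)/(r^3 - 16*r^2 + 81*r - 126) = (r + 7)/(r - 7)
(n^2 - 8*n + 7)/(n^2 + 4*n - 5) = (n - 7)/(n + 5)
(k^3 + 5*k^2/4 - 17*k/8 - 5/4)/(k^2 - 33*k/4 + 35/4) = (k^2 + 5*k/2 + 1)/(k - 7)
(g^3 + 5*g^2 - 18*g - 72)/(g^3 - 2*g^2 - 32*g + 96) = (g + 3)/(g - 4)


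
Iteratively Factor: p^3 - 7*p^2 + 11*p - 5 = (p - 1)*(p^2 - 6*p + 5) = (p - 1)^2*(p - 5)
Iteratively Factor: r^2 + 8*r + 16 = (r + 4)*(r + 4)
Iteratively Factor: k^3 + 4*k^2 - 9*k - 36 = (k + 4)*(k^2 - 9) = (k - 3)*(k + 4)*(k + 3)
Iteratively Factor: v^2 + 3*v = (v + 3)*(v)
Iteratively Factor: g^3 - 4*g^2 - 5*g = (g - 5)*(g^2 + g) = (g - 5)*(g + 1)*(g)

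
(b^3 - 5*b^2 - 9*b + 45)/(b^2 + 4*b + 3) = (b^2 - 8*b + 15)/(b + 1)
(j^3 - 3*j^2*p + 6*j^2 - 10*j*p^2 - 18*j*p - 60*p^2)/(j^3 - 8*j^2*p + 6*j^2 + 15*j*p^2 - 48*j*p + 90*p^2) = (-j - 2*p)/(-j + 3*p)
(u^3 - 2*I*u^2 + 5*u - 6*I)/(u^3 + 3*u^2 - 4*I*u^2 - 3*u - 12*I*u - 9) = (u + 2*I)/(u + 3)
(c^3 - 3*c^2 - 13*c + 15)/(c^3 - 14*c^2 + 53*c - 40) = (c + 3)/(c - 8)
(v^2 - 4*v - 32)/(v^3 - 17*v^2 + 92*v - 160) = (v + 4)/(v^2 - 9*v + 20)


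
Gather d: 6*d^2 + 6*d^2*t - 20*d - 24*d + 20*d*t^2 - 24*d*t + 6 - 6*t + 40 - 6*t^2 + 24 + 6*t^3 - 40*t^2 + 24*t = d^2*(6*t + 6) + d*(20*t^2 - 24*t - 44) + 6*t^3 - 46*t^2 + 18*t + 70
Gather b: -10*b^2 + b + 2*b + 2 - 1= -10*b^2 + 3*b + 1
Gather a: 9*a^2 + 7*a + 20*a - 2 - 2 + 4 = 9*a^2 + 27*a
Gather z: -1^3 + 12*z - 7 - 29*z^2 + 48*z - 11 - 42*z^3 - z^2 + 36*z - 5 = -42*z^3 - 30*z^2 + 96*z - 24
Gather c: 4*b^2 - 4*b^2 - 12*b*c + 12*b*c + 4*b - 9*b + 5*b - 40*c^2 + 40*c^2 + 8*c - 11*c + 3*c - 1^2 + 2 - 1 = 0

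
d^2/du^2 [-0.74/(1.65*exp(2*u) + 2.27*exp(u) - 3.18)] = (-0.74*(3.3*exp(u) + 2.27)*(6.6*exp(u) + 4.54)*exp(u) + (4.884*exp(u) + 1.6798)*(1.65*exp(2*u) + 2.27*exp(u) - 3.18))*exp(u)/(1.65*exp(2*u) + 2.27*exp(u) - 3.18)^3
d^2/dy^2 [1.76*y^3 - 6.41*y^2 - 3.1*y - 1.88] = 10.56*y - 12.82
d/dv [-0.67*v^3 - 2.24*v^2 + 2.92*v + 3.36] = -2.01*v^2 - 4.48*v + 2.92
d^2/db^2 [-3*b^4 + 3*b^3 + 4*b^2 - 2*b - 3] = -36*b^2 + 18*b + 8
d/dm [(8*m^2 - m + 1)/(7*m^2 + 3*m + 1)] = (31*m^2 + 2*m - 4)/(49*m^4 + 42*m^3 + 23*m^2 + 6*m + 1)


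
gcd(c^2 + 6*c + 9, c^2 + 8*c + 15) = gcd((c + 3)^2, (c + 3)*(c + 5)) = c + 3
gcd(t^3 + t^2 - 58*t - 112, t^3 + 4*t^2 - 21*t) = t + 7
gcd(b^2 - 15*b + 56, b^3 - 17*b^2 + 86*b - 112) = b^2 - 15*b + 56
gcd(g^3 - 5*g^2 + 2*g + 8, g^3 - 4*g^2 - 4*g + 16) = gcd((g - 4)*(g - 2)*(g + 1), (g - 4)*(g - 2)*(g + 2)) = g^2 - 6*g + 8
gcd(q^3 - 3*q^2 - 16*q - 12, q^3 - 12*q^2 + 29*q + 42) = q^2 - 5*q - 6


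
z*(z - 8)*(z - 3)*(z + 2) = z^4 - 9*z^3 + 2*z^2 + 48*z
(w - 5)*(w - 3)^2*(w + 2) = w^4 - 9*w^3 + 17*w^2 + 33*w - 90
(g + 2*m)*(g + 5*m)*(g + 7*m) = g^3 + 14*g^2*m + 59*g*m^2 + 70*m^3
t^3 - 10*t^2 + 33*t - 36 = (t - 4)*(t - 3)^2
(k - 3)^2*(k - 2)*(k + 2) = k^4 - 6*k^3 + 5*k^2 + 24*k - 36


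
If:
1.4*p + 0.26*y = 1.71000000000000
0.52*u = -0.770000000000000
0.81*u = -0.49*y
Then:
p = 0.77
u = -1.48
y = 2.45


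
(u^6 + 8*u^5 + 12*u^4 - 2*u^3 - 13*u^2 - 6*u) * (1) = u^6 + 8*u^5 + 12*u^4 - 2*u^3 - 13*u^2 - 6*u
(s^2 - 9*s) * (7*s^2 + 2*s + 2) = 7*s^4 - 61*s^3 - 16*s^2 - 18*s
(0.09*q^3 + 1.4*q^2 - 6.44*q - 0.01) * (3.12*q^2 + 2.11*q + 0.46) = 0.2808*q^5 + 4.5579*q^4 - 17.0974*q^3 - 12.9756*q^2 - 2.9835*q - 0.0046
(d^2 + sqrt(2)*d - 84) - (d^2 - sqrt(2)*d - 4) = 2*sqrt(2)*d - 80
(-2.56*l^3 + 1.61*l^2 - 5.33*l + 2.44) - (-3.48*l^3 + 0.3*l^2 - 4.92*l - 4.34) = 0.92*l^3 + 1.31*l^2 - 0.41*l + 6.78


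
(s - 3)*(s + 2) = s^2 - s - 6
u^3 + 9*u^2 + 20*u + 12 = (u + 1)*(u + 2)*(u + 6)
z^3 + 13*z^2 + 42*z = z*(z + 6)*(z + 7)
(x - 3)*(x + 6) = x^2 + 3*x - 18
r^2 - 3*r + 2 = (r - 2)*(r - 1)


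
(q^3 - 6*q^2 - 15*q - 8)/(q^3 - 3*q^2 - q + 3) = (q^2 - 7*q - 8)/(q^2 - 4*q + 3)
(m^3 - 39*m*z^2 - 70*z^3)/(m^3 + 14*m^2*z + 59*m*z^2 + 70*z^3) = (m - 7*z)/(m + 7*z)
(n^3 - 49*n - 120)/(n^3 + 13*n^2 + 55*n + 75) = (n - 8)/(n + 5)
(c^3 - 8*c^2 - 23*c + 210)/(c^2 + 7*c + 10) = (c^2 - 13*c + 42)/(c + 2)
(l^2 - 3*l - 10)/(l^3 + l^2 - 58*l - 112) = (l - 5)/(l^2 - l - 56)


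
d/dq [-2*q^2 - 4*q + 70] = -4*q - 4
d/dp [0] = 0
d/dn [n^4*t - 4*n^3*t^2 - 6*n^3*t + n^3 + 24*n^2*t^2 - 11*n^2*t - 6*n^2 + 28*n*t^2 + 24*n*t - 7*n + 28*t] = 4*n^3*t - 12*n^2*t^2 - 18*n^2*t + 3*n^2 + 48*n*t^2 - 22*n*t - 12*n + 28*t^2 + 24*t - 7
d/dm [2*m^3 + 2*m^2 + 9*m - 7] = 6*m^2 + 4*m + 9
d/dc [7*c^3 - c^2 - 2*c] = 21*c^2 - 2*c - 2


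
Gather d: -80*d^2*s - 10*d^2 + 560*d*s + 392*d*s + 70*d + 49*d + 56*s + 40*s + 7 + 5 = d^2*(-80*s - 10) + d*(952*s + 119) + 96*s + 12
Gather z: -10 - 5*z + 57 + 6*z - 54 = z - 7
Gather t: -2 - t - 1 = -t - 3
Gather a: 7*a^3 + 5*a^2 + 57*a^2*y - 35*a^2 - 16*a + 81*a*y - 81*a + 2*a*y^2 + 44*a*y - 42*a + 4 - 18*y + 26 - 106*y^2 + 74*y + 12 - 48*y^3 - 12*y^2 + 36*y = 7*a^3 + a^2*(57*y - 30) + a*(2*y^2 + 125*y - 139) - 48*y^3 - 118*y^2 + 92*y + 42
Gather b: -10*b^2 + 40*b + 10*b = -10*b^2 + 50*b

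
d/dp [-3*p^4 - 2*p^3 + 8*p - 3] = -12*p^3 - 6*p^2 + 8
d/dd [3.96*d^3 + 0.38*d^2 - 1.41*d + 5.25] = 11.88*d^2 + 0.76*d - 1.41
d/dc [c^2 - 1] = 2*c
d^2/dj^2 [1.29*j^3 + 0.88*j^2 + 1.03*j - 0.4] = 7.74*j + 1.76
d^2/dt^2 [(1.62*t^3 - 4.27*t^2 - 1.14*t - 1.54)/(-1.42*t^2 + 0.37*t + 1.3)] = (3.5527136788005e-15*t^5 - 1.4210854715202e-14*t^4 + 2.659712*t^3 + 61.250736*t^2 - 8.65485600000001*t + 19.443252)/(2.863288*t^6 - 2.238204*t^5 - 7.280766*t^4 + 4.047467*t^3 + 6.66549*t^2 - 1.8759*t - 2.197)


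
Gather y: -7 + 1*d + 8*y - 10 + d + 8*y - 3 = 2*d + 16*y - 20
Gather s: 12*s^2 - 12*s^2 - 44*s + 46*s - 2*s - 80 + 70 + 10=0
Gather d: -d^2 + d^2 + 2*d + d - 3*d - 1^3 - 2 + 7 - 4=0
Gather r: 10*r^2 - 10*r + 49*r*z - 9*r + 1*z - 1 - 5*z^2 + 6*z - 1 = 10*r^2 + r*(49*z - 19) - 5*z^2 + 7*z - 2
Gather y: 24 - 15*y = 24 - 15*y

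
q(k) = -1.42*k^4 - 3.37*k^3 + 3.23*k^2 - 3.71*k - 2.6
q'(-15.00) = 16794.64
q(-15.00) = -59733.95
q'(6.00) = -1555.79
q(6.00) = -2476.82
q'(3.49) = -345.75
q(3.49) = -330.12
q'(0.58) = -4.47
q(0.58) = -4.48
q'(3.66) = -393.97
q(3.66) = -392.94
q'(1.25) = -22.53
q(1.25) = -12.24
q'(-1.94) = -12.82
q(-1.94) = 21.25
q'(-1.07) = -15.24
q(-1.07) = 7.33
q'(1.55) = -39.14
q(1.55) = -21.34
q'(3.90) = -469.22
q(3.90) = -496.35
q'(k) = -5.68*k^3 - 10.11*k^2 + 6.46*k - 3.71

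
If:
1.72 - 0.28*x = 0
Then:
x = 6.14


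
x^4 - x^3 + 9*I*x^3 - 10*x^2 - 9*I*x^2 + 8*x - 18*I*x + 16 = (x - 2)*(x + 1)*(x + I)*(x + 8*I)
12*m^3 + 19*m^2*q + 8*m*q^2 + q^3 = (m + q)*(3*m + q)*(4*m + q)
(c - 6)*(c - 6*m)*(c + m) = c^3 - 5*c^2*m - 6*c^2 - 6*c*m^2 + 30*c*m + 36*m^2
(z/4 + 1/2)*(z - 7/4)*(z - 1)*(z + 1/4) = z^4/4 - z^3/8 - 63*z^2/64 + 41*z/64 + 7/32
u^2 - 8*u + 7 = (u - 7)*(u - 1)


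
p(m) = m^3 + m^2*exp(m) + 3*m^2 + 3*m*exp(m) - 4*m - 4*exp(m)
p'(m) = m^2*exp(m) + 3*m^2 + 5*m*exp(m) + 6*m - exp(m) - 4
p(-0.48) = -0.72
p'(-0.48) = -8.15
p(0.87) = -2.06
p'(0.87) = 13.29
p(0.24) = -4.87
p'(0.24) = -2.06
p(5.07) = 6063.06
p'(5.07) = 8070.99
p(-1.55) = 8.36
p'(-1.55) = -7.44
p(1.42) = 12.65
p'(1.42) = 44.15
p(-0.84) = 2.37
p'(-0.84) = -8.86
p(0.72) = -3.67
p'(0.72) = 8.28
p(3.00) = 323.20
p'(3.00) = 502.97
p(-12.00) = -1248.00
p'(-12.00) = 356.00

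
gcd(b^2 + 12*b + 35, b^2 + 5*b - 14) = b + 7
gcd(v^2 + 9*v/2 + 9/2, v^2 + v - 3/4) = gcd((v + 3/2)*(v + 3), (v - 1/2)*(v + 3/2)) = v + 3/2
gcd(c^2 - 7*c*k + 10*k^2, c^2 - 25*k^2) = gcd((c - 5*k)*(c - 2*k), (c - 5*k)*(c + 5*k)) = c - 5*k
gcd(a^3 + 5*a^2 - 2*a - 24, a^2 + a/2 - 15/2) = a + 3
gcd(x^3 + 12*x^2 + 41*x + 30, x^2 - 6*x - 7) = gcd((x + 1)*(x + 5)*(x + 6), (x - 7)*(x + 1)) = x + 1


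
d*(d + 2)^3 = d^4 + 6*d^3 + 12*d^2 + 8*d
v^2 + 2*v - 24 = (v - 4)*(v + 6)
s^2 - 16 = (s - 4)*(s + 4)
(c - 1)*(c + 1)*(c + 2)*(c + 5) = c^4 + 7*c^3 + 9*c^2 - 7*c - 10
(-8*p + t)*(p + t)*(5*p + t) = -40*p^3 - 43*p^2*t - 2*p*t^2 + t^3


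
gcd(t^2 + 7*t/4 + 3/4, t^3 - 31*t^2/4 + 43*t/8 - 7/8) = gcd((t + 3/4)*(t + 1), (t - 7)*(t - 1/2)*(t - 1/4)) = 1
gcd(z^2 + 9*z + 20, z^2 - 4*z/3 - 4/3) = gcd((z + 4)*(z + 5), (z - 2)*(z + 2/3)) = 1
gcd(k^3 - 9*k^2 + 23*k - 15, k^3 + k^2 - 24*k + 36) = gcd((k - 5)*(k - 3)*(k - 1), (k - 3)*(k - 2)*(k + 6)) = k - 3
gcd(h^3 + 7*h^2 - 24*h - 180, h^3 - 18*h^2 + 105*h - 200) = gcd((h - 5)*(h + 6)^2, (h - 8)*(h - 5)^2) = h - 5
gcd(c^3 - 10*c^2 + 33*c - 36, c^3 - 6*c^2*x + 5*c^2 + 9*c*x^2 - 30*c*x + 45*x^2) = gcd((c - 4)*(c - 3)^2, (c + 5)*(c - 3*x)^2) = 1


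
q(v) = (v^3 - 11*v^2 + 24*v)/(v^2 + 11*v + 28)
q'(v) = (-2*v - 11)*(v^3 - 11*v^2 + 24*v)/(v^2 + 11*v + 28)^2 + (3*v^2 - 22*v + 24)/(v^2 + 11*v + 28) = (v^4 + 22*v^3 - 61*v^2 - 616*v + 672)/(v^4 + 22*v^3 + 177*v^2 + 616*v + 784)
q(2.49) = 0.11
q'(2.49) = -0.23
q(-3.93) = -1511.92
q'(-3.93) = 22821.01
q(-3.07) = -56.44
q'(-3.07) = 107.83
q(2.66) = 0.08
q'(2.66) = -0.23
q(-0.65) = -0.96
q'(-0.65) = 2.30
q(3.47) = -0.09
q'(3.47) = -0.19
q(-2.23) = -14.13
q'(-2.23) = 21.37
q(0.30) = 0.20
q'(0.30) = 0.49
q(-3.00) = -49.50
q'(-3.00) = 91.12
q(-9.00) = -183.60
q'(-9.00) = -82.02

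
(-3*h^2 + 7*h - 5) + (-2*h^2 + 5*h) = -5*h^2 + 12*h - 5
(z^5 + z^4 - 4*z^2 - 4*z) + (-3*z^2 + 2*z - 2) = z^5 + z^4 - 7*z^2 - 2*z - 2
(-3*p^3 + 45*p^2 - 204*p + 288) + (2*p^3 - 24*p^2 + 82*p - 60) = -p^3 + 21*p^2 - 122*p + 228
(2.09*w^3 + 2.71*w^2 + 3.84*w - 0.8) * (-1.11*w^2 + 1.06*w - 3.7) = -2.3199*w^5 - 0.7927*w^4 - 9.1228*w^3 - 5.0686*w^2 - 15.056*w + 2.96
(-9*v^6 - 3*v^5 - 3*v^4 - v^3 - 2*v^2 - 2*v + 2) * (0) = 0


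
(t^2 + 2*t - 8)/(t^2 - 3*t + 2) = (t + 4)/(t - 1)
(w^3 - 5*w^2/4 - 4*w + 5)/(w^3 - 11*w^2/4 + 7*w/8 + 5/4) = 2*(w + 2)/(2*w + 1)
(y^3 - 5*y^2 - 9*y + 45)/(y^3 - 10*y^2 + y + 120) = (y - 3)/(y - 8)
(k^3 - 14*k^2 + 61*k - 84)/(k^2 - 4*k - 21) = (k^2 - 7*k + 12)/(k + 3)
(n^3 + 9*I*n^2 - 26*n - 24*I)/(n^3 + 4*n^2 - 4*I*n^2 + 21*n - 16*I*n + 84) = (n^2 + 6*I*n - 8)/(n^2 + n*(4 - 7*I) - 28*I)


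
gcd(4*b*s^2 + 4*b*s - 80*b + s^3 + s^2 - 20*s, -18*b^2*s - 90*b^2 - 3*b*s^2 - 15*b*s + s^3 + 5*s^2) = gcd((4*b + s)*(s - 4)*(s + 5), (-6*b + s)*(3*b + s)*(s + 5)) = s + 5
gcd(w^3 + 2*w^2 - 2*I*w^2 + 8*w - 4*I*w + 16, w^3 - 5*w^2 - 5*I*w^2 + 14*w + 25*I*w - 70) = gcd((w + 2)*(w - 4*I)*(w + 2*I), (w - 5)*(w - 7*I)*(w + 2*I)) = w + 2*I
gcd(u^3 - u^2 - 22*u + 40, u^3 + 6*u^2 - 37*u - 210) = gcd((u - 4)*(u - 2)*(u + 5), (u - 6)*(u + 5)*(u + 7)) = u + 5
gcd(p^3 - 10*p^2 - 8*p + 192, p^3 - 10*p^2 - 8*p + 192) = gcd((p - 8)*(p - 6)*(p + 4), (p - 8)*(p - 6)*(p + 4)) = p^3 - 10*p^2 - 8*p + 192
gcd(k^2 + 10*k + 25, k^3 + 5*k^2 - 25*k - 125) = k^2 + 10*k + 25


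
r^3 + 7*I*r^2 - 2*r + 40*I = (r - 2*I)*(r + 4*I)*(r + 5*I)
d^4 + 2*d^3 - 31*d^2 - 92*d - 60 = (d - 6)*(d + 1)*(d + 2)*(d + 5)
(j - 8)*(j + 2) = j^2 - 6*j - 16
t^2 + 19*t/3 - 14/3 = (t - 2/3)*(t + 7)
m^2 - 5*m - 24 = (m - 8)*(m + 3)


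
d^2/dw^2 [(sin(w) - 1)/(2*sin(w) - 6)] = (-3*sin(w) + cos(w)^2 + 1)/(sin(w) - 3)^3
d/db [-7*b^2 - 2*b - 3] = -14*b - 2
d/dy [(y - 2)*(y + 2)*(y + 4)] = 3*y^2 + 8*y - 4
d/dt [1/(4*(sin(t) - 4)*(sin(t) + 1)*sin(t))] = (-3*cos(t) + 6/tan(t) + 4*cos(t)/sin(t)^2)/(4*(sin(t) - 4)^2*(sin(t) + 1)^2)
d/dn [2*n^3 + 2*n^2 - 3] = 2*n*(3*n + 2)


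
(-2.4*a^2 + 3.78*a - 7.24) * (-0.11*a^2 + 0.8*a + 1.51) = 0.264*a^4 - 2.3358*a^3 + 0.1964*a^2 - 0.0842000000000009*a - 10.9324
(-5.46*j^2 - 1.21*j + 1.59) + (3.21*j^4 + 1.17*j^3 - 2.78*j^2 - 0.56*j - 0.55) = 3.21*j^4 + 1.17*j^3 - 8.24*j^2 - 1.77*j + 1.04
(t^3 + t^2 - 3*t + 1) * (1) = t^3 + t^2 - 3*t + 1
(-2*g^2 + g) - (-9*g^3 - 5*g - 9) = 9*g^3 - 2*g^2 + 6*g + 9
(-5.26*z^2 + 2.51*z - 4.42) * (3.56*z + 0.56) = -18.7256*z^3 + 5.99*z^2 - 14.3296*z - 2.4752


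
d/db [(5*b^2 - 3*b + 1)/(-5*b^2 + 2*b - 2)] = (-5*b^2 - 10*b + 4)/(25*b^4 - 20*b^3 + 24*b^2 - 8*b + 4)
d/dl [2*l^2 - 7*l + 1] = 4*l - 7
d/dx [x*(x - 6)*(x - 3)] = 3*x^2 - 18*x + 18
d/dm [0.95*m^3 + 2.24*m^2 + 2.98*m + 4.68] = 2.85*m^2 + 4.48*m + 2.98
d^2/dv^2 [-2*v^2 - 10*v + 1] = -4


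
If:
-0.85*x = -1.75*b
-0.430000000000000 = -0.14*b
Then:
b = 3.07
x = 6.32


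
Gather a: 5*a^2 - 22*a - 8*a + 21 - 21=5*a^2 - 30*a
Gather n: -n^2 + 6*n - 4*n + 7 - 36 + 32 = -n^2 + 2*n + 3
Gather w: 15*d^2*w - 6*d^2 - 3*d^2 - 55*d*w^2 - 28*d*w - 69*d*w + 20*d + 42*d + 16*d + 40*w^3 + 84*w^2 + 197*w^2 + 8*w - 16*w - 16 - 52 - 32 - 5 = -9*d^2 + 78*d + 40*w^3 + w^2*(281 - 55*d) + w*(15*d^2 - 97*d - 8) - 105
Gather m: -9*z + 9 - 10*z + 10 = 19 - 19*z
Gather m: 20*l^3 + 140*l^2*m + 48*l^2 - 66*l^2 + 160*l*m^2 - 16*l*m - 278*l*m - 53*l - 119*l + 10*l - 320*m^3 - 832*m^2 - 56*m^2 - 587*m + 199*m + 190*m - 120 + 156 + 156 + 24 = 20*l^3 - 18*l^2 - 162*l - 320*m^3 + m^2*(160*l - 888) + m*(140*l^2 - 294*l - 198) + 216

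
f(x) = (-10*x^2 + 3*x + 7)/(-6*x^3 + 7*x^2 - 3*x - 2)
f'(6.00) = -0.06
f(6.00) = 0.31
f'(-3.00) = -0.08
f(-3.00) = -0.40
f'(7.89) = -0.03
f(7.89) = 0.23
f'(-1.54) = -0.03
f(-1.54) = -0.52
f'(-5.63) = -0.04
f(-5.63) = -0.25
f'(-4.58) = -0.05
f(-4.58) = -0.29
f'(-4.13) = -0.06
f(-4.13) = -0.32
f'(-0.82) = 1.48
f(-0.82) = -0.26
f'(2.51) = -0.30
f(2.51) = 0.80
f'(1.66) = -0.00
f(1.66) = 1.03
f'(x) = (3 - 20*x)/(-6*x^3 + 7*x^2 - 3*x - 2) + (-10*x^2 + 3*x + 7)*(18*x^2 - 14*x + 3)/(-6*x^3 + 7*x^2 - 3*x - 2)^2 = (-60*x^4 + 36*x^3 + 135*x^2 - 58*x + 15)/(36*x^6 - 84*x^5 + 85*x^4 - 18*x^3 - 19*x^2 + 12*x + 4)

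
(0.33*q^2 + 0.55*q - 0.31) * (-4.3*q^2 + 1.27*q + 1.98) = -1.419*q^4 - 1.9459*q^3 + 2.6849*q^2 + 0.6953*q - 0.6138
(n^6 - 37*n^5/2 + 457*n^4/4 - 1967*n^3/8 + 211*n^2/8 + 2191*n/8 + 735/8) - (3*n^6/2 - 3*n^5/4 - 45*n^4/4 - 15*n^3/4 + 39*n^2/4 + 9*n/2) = -n^6/2 - 71*n^5/4 + 251*n^4/2 - 1937*n^3/8 + 133*n^2/8 + 2155*n/8 + 735/8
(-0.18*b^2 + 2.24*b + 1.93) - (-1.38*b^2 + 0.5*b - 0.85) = 1.2*b^2 + 1.74*b + 2.78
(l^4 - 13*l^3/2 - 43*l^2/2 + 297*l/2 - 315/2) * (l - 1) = l^5 - 15*l^4/2 - 15*l^3 + 170*l^2 - 306*l + 315/2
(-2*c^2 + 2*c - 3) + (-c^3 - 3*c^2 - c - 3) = -c^3 - 5*c^2 + c - 6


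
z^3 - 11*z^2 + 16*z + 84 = (z - 7)*(z - 6)*(z + 2)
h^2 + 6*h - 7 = (h - 1)*(h + 7)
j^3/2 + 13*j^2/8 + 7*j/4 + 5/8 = (j/2 + 1/2)*(j + 1)*(j + 5/4)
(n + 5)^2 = n^2 + 10*n + 25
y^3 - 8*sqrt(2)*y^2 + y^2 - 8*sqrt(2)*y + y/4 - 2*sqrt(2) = (y + 1/2)^2*(y - 8*sqrt(2))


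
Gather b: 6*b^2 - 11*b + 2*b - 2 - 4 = 6*b^2 - 9*b - 6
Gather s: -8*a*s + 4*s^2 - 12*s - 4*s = 4*s^2 + s*(-8*a - 16)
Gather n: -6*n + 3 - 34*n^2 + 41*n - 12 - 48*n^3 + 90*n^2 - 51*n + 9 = -48*n^3 + 56*n^2 - 16*n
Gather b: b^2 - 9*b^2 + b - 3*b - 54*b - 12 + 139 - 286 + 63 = -8*b^2 - 56*b - 96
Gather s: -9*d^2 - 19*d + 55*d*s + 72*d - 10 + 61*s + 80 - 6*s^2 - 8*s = -9*d^2 + 53*d - 6*s^2 + s*(55*d + 53) + 70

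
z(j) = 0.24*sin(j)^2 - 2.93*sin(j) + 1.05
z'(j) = 0.48*sin(j)*cos(j) - 2.93*cos(j) = (0.48*sin(j) - 2.93)*cos(j)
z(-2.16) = 3.65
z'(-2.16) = 1.85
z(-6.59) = 1.96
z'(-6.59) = -2.93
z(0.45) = -0.18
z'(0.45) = -2.45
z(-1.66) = 4.21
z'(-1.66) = 0.30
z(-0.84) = 3.36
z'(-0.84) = -2.19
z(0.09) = 0.79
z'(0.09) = -2.88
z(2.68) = -0.21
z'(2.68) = 2.43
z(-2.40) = 3.14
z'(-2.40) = 2.40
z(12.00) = 2.69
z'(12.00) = -2.69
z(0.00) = 1.05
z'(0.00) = -2.93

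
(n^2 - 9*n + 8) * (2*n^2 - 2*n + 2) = 2*n^4 - 20*n^3 + 36*n^2 - 34*n + 16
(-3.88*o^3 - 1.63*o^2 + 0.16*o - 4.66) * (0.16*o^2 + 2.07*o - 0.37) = -0.6208*o^5 - 8.2924*o^4 - 1.9129*o^3 + 0.1887*o^2 - 9.7054*o + 1.7242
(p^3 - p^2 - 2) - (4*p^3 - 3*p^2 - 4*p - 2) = -3*p^3 + 2*p^2 + 4*p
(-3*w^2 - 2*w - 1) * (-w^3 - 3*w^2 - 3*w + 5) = 3*w^5 + 11*w^4 + 16*w^3 - 6*w^2 - 7*w - 5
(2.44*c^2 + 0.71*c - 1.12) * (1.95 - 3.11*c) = -7.5884*c^3 + 2.5499*c^2 + 4.8677*c - 2.184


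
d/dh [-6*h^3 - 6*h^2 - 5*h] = -18*h^2 - 12*h - 5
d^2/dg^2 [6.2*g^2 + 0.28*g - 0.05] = 12.4000000000000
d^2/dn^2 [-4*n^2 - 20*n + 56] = -8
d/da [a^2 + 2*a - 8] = 2*a + 2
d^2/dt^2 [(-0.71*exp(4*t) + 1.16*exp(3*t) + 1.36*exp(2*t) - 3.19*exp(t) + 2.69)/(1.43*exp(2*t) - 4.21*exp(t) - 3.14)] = (-5.807516*exp(7*t) + 49.390627*exp(6*t) - 95.951139*exp(5*t) - 142.385865*exp(4*t) + 108.004319*exp(3*t) + 22.343127*exp(2*t) + 191.798491*exp(t) - 67.01231)*exp(t)/(2.924207*exp(6*t) - 25.827087*exp(5*t) + 56.773431*exp(4*t) + 38.803991*exp(3*t) - 124.663338*exp(2*t) - 124.526748*exp(t) - 30.959144)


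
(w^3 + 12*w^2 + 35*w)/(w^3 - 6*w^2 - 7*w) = (w^2 + 12*w + 35)/(w^2 - 6*w - 7)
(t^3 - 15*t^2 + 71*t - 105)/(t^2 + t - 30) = (t^2 - 10*t + 21)/(t + 6)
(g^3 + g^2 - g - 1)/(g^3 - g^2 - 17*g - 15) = (g^2 - 1)/(g^2 - 2*g - 15)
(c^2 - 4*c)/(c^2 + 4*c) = (c - 4)/(c + 4)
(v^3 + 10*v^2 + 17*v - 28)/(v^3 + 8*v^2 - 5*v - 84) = (v - 1)/(v - 3)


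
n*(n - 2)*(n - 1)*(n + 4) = n^4 + n^3 - 10*n^2 + 8*n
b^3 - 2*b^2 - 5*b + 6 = (b - 3)*(b - 1)*(b + 2)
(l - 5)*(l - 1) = l^2 - 6*l + 5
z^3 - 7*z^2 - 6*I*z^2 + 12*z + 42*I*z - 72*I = (z - 4)*(z - 3)*(z - 6*I)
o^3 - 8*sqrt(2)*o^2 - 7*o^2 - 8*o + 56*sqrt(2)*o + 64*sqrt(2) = (o - 8)*(o + 1)*(o - 8*sqrt(2))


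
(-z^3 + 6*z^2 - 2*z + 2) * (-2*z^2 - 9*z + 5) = 2*z^5 - 3*z^4 - 55*z^3 + 44*z^2 - 28*z + 10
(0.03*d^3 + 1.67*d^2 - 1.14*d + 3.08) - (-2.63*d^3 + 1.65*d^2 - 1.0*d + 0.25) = 2.66*d^3 + 0.02*d^2 - 0.14*d + 2.83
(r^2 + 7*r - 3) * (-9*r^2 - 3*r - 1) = -9*r^4 - 66*r^3 + 5*r^2 + 2*r + 3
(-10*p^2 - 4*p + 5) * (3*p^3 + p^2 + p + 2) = -30*p^5 - 22*p^4 + p^3 - 19*p^2 - 3*p + 10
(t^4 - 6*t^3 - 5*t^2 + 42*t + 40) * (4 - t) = -t^5 + 10*t^4 - 19*t^3 - 62*t^2 + 128*t + 160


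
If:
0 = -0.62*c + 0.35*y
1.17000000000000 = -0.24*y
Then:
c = -2.75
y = -4.88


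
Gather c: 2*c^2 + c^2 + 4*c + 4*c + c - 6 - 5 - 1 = 3*c^2 + 9*c - 12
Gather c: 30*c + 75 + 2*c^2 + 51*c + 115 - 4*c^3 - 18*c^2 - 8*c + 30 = -4*c^3 - 16*c^2 + 73*c + 220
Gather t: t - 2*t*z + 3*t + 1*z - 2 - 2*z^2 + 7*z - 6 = t*(4 - 2*z) - 2*z^2 + 8*z - 8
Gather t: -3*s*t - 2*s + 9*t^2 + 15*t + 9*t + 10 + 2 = -2*s + 9*t^2 + t*(24 - 3*s) + 12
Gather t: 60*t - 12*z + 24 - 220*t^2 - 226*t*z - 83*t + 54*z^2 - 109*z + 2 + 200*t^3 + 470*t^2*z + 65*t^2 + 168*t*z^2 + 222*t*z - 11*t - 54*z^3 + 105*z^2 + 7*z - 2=200*t^3 + t^2*(470*z - 155) + t*(168*z^2 - 4*z - 34) - 54*z^3 + 159*z^2 - 114*z + 24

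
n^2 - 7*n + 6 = (n - 6)*(n - 1)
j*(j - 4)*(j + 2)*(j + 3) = j^4 + j^3 - 14*j^2 - 24*j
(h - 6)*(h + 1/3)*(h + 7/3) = h^3 - 10*h^2/3 - 137*h/9 - 14/3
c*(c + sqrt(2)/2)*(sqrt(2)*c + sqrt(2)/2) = sqrt(2)*c^3 + sqrt(2)*c^2/2 + c^2 + c/2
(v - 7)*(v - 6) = v^2 - 13*v + 42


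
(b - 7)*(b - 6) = b^2 - 13*b + 42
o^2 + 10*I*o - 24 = (o + 4*I)*(o + 6*I)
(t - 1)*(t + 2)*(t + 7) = t^3 + 8*t^2 + 5*t - 14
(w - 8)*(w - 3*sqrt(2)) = w^2 - 8*w - 3*sqrt(2)*w + 24*sqrt(2)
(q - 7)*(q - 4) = q^2 - 11*q + 28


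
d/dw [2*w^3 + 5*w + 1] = 6*w^2 + 5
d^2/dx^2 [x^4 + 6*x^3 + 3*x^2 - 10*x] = 12*x^2 + 36*x + 6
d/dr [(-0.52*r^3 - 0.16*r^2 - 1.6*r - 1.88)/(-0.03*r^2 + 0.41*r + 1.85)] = (0.0156*r^4 - 0.4264*r^3 - 2.9996*r^2 - 0.7048*r - 2.1892)/(0.0009*r^4 - 0.0246*r^3 + 0.0571*r^2 + 1.517*r + 3.4225)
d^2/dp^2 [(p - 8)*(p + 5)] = 2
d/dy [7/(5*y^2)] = -14/(5*y^3)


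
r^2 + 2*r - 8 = (r - 2)*(r + 4)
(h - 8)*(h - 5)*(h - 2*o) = h^3 - 2*h^2*o - 13*h^2 + 26*h*o + 40*h - 80*o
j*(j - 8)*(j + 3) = j^3 - 5*j^2 - 24*j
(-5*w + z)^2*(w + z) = 25*w^3 + 15*w^2*z - 9*w*z^2 + z^3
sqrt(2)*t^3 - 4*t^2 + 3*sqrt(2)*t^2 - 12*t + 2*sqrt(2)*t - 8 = (t + 2)*(t - 2*sqrt(2))*(sqrt(2)*t + sqrt(2))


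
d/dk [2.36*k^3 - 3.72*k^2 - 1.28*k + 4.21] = 7.08*k^2 - 7.44*k - 1.28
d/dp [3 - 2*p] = -2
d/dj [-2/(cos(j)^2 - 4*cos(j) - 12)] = 4*(2 - cos(j))*sin(j)/(sin(j)^2 + 4*cos(j) + 11)^2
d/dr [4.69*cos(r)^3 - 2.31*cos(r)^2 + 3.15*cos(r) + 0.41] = (-14.07*cos(r)^2 + 4.62*cos(r) - 3.15)*sin(r)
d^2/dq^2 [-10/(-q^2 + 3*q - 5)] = 20*(-q^2 + 3*q + (2*q - 3)^2 - 5)/(q^2 - 3*q + 5)^3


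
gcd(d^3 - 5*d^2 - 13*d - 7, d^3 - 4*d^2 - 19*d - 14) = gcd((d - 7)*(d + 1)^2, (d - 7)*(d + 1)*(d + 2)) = d^2 - 6*d - 7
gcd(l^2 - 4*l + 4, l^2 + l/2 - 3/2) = 1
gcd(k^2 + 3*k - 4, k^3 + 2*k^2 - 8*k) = k + 4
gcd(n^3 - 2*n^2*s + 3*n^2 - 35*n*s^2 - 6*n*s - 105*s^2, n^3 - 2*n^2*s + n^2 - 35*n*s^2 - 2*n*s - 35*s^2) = -n^2 + 2*n*s + 35*s^2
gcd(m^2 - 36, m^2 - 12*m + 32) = 1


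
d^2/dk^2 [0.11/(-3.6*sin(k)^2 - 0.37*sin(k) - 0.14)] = (5.7024*sin(k)^4 + 0.43956*sin(k)^3 - 8.760301*sin(k)^2 - 0.884818*sin(k) + 0.080762)/(3.6*sin(k)^2 + 0.37*sin(k) + 0.14)^3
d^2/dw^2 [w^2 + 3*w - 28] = 2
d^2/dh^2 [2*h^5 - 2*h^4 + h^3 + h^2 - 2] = 40*h^3 - 24*h^2 + 6*h + 2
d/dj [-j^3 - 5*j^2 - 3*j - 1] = -3*j^2 - 10*j - 3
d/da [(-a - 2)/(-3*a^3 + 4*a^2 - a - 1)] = (3*a^3 - 4*a^2 + a - (a + 2)*(9*a^2 - 8*a + 1) + 1)/(3*a^3 - 4*a^2 + a + 1)^2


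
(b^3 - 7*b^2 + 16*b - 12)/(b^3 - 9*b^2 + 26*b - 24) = (b - 2)/(b - 4)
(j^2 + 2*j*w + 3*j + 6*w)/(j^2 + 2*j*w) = (j + 3)/j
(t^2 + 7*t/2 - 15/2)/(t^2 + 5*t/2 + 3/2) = (2*t^2 + 7*t - 15)/(2*t^2 + 5*t + 3)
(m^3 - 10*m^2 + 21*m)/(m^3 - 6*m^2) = (m^2 - 10*m + 21)/(m*(m - 6))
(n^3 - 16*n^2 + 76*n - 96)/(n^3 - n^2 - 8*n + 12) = (n^2 - 14*n + 48)/(n^2 + n - 6)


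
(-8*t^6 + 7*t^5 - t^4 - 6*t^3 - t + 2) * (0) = 0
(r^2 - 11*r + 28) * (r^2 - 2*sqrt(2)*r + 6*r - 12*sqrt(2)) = r^4 - 5*r^3 - 2*sqrt(2)*r^3 - 38*r^2 + 10*sqrt(2)*r^2 + 76*sqrt(2)*r + 168*r - 336*sqrt(2)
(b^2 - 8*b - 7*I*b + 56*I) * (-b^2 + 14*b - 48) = -b^4 + 22*b^3 + 7*I*b^3 - 160*b^2 - 154*I*b^2 + 384*b + 1120*I*b - 2688*I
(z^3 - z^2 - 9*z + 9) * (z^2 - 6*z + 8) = z^5 - 7*z^4 + 5*z^3 + 55*z^2 - 126*z + 72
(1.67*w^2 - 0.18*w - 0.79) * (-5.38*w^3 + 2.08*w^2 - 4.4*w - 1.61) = -8.9846*w^5 + 4.442*w^4 - 3.4722*w^3 - 3.5399*w^2 + 3.7658*w + 1.2719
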